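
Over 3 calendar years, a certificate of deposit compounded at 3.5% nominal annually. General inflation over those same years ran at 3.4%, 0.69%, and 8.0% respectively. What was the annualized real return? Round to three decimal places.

-0.468%

Cumulative inflation factor: 1.034 × 1.0069 × 1.080 ≈ 1.12443.
Nominal growth factor: 1.10872. Real growth factor = 1.10872 / 1.12443 ≈ 0.98603.
Annualized: 0.98603^(1/3) − 1 ≈ -0.00468.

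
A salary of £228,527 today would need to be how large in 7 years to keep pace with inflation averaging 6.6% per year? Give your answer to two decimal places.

£357,468.64

Cumulative price-level factor: (1+6.6%)^7 ≈ 1.5642293588.
The nominal amount required is £228,527 scaled up by that factor.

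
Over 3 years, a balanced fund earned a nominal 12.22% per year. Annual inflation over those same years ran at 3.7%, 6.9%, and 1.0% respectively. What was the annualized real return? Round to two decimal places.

Cumulative inflation factor: 1.037 × 1.069 × 1.010 ≈ 1.11964.
Nominal growth factor: 1.41322. Real growth factor = 1.41322 / 1.11964 ≈ 1.26221.
Annualized: 1.26221^(1/3) − 1 ≈ 0.08071.

8.07%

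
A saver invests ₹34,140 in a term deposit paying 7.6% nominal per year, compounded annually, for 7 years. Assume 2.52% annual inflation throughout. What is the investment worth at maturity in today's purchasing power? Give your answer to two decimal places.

₹47,894.90

Nominal value at maturity: ₹34,140 × (1 + 7.6%)^7 ≈ ₹57,009.79.
Price-level factor over 7 years: (1 + 2.52%)^7 ≈ 1.1903102751.
The maturity value deflated by that factor is the answer in today's purchasing power.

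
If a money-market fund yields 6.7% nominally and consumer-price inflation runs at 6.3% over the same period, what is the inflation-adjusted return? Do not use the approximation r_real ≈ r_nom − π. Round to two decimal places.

0.38%

Real return via the Fisher equation: (1 + 6.7%)/(1 + 6.3%) − 1 = 1.067/1.063 − 1 ≈ 0.00376.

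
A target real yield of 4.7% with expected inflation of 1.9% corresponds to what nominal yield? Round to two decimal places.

By the Fisher equation, 1 + r_nom = (1 + 4.7%)(1 + 1.9%) = 1.047 × 1.019 = 1.066893.
So r_nom = 6.6893%.

6.69%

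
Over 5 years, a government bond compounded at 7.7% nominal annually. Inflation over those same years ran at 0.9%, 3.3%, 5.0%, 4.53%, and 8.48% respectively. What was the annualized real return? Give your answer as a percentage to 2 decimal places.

Cumulative inflation factor: 1.009 × 1.033 × 1.050 × 1.0453 × 1.0848 ≈ 1.24100.
Nominal growth factor: 1.44903. Real growth factor = 1.44903 / 1.24100 ≈ 1.16763.
Annualized: 1.16763^(1/5) − 1 ≈ 0.03148.

3.15%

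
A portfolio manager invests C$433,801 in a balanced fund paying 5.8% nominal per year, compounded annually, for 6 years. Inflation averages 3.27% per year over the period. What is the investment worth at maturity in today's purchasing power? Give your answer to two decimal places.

C$501,602.27

Nominal value at maturity: C$433,801 × (1 + 5.8%)^6 ≈ C$608,421.50.
Price-level factor over 6 years: (1 + 3.27%)^6 ≈ 1.2129560419.
Dividing the nominal maturity value by the price-level factor gives the value in today's money.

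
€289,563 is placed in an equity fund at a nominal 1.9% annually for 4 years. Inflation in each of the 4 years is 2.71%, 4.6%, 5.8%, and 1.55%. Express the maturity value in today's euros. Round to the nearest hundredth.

€270,476.66

Nominal value at maturity: €289,563 × (1 + 1.9%)^4 ≈ €312,204.96.
Price-level factor over 4 years: 1.0271 × 1.046 × 1.058 × 1.0155 ≈ 1.1542769127.
The maturity value deflated by that factor is the answer in today's purchasing power.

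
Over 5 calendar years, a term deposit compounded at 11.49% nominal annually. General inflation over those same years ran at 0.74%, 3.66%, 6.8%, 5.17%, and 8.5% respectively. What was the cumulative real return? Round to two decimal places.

35.35%

Cumulative inflation factor: 1.0074 × 1.0366 × 1.068 × 1.0517 × 1.085 ≈ 1.27264.
Nominal growth factor: 1.72258. Real growth factor = 1.72258 / 1.27264 ≈ 1.35355.
Total real return ≈ 35.3548%.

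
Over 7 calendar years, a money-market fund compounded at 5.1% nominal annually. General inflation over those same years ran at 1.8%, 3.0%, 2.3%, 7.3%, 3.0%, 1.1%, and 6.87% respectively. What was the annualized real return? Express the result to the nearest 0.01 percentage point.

Cumulative inflation factor: 1.018 × 1.030 × 1.023 × 1.073 × 1.030 × 1.011 × 1.0687 ≈ 1.28087.
Nominal growth factor: 1.41651. Real growth factor = 1.41651 / 1.28087 ≈ 1.10590.
Annualized: 1.10590^(1/7) − 1 ≈ 0.01448.

1.45%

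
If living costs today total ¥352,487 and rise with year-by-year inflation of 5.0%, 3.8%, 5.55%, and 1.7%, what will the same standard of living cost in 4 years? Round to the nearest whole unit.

Cumulative price-level factor: 1.050 × 1.038 × 1.0555 × 1.017 ≈ 1.1699460707.
The nominal amount required is ¥352,487 scaled up by that factor.

¥412,391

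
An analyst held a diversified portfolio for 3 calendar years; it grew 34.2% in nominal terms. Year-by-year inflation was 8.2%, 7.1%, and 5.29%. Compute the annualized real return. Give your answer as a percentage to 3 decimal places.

3.225%

Cumulative inflation factor: 1.082 × 1.071 × 1.0529 ≈ 1.22012.
Nominal growth factor: 1.34200. Real growth factor = 1.34200 / 1.22012 ≈ 1.09989.
Annualized: 1.09989^(1/3) − 1 ≈ 0.03225.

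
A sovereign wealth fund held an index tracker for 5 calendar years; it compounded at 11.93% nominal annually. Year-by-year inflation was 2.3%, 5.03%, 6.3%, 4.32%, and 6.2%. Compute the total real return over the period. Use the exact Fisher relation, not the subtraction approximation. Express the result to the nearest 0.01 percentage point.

Cumulative inflation factor: 1.023 × 1.0503 × 1.063 × 1.0432 × 1.062 ≈ 1.26536.
Nominal growth factor: 1.75684. Real growth factor = 1.75684 / 1.26536 ≈ 1.38841.
Total real return ≈ 38.8411%.

38.84%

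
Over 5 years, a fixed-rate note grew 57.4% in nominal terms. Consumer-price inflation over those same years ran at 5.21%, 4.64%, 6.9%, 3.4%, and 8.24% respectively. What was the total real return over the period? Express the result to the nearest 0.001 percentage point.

Cumulative inflation factor: 1.0521 × 1.0464 × 1.069 × 1.034 × 1.0824 ≈ 1.31717.
Nominal growth factor: 1.57400. Real growth factor = 1.57400 / 1.31717 ≈ 1.19499.
Total real return ≈ 19.4989%.

19.499%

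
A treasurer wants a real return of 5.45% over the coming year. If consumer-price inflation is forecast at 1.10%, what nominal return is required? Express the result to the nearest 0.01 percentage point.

6.61%

By the Fisher equation, 1 + r_nom = (1 + 5.45%)(1 + 1.10%) = 1.0545 × 1.0110 = 1.0660995.
So r_nom = 6.60995%.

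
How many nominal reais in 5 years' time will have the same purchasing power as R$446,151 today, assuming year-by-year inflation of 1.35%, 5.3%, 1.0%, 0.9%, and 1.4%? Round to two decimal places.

Cumulative price-level factor: 1.0135 × 1.053 × 1.010 × 1.009 × 1.014 ≈ 1.1028148849.
Multiplying R$446,151 by the price-level factor gives the future nominal sum.

R$492,021.96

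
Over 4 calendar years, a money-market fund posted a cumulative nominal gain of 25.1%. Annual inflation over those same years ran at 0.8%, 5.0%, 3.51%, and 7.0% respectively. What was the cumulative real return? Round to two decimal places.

6.72%

Cumulative inflation factor: 1.008 × 1.050 × 1.0351 × 1.070 ≈ 1.17224.
Nominal growth factor: 1.25100. Real growth factor = 1.25100 / 1.17224 ≈ 1.06719.
Total real return ≈ 6.7189%.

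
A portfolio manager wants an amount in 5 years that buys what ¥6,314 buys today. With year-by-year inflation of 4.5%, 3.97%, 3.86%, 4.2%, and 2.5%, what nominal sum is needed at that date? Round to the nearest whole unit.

Cumulative price-level factor: 1.045 × 1.0397 × 1.0386 × 1.042 × 1.025 ≈ 1.2052141919.
The nominal amount required is ¥6,314 scaled up by that factor.

¥7,610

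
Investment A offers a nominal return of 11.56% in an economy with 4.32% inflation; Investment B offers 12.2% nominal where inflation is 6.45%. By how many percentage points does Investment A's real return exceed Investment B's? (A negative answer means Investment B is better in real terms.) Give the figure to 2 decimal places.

Investment A real return: 1.1156/1.0432 − 1 = 6.940%.
Investment B real return: 1.122/1.0645 − 1 = 5.402%.
Difference: 6.940 − 5.402 = 1.538 pp.

1.54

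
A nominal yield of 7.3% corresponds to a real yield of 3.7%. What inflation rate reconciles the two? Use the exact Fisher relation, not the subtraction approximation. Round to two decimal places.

From (1+r_nom) = (1+r_real)(1+π), we get 1+π = (1 + 7.3%)/(1 + 3.7%) = 1.073/1.037 ≈ 1.03472.
So π ≈ 3.4716%.

3.47%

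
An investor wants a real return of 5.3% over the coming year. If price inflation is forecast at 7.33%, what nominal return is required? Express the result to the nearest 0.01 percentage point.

By the Fisher equation, 1 + r_nom = (1 + 5.3%)(1 + 7.33%) = 1.053 × 1.0733 = 1.1301849.
So r_nom = 13.01849%.

13.02%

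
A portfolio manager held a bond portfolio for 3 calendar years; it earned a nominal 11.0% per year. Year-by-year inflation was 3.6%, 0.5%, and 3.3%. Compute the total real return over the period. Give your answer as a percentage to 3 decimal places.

27.158%

Cumulative inflation factor: 1.036 × 1.005 × 1.033 ≈ 1.07554.
Nominal growth factor: 1.36763. Real growth factor = 1.36763 / 1.07554 ≈ 1.27158.
Total real return ≈ 27.1577%.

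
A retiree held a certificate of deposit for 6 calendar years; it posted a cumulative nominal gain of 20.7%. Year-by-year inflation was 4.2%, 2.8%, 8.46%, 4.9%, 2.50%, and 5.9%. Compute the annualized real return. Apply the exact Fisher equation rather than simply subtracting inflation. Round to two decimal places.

Cumulative inflation factor: 1.042 × 1.028 × 1.0846 × 1.049 × 1.0250 × 1.059 ≈ 1.32290.
Nominal growth factor: 1.20700. Real growth factor = 1.20700 / 1.32290 ≈ 0.91239.
Annualized: 0.91239^(1/6) − 1 ≈ -0.01516.

-1.52%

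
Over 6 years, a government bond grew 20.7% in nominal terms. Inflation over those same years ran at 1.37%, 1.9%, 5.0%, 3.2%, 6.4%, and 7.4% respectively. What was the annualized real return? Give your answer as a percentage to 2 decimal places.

-0.96%

Cumulative inflation factor: 1.0137 × 1.019 × 1.050 × 1.032 × 1.064 × 1.074 ≈ 1.27908.
Nominal growth factor: 1.20700. Real growth factor = 1.20700 / 1.27908 ≈ 0.94365.
Annualized: 0.94365^(1/6) − 1 ≈ -0.00962.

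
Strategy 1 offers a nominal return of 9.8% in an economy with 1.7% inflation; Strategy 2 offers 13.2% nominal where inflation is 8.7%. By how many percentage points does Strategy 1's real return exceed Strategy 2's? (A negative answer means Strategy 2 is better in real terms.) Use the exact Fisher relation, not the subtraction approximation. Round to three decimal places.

3.825

Strategy 1 real return: 1.098/1.017 − 1 = 7.9646%.
Strategy 2 real return: 1.132/1.087 − 1 = 4.1398%.
Difference: 7.9646 − 4.1398 = 3.8248 pp.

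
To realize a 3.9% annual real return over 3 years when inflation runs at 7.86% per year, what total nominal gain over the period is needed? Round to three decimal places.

Required annual nominal rate: (1+3.9%)(1+7.86%) − 1 = 12.06654%.
Cumulative over 3 years: (1 + 0.1206654)^3 − 1 ≈ 0.40743.

40.743%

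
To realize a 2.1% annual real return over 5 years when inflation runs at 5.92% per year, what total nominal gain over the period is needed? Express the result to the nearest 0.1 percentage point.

47.9%

Required annual nominal rate: (1+2.1%)(1+5.92%) − 1 = 8.14432%.
Cumulative over 5 years: (1 + 0.0814432)^5 − 1 ≈ 0.47917.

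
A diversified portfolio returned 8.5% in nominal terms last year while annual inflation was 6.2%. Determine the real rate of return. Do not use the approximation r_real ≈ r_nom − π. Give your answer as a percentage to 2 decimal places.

Real return via the Fisher equation: (1 + 8.5%)/(1 + 6.2%) − 1 = 1.085/1.062 − 1 ≈ 0.02166.

2.17%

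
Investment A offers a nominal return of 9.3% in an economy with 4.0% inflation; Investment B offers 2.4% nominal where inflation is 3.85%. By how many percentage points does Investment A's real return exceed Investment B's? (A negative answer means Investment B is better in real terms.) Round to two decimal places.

Investment A real return: 1.093/1.040 − 1 = 5.096%.
Investment B real return: 1.024/1.0385 − 1 = -1.396%.
Difference: 5.096 − (-1.396) = 6.492 pp.

6.49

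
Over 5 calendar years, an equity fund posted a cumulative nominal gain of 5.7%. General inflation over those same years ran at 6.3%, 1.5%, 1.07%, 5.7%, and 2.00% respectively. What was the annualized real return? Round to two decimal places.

-2.11%

Cumulative inflation factor: 1.063 × 1.015 × 1.0107 × 1.057 × 1.0200 ≈ 1.17570.
Nominal growth factor: 1.05700. Real growth factor = 1.05700 / 1.17570 ≈ 0.89904.
Annualized: 0.89904^(1/5) − 1 ≈ -0.02106.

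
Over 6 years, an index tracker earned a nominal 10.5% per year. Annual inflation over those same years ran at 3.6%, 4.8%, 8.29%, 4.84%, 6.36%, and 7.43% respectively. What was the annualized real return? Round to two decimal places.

Cumulative inflation factor: 1.036 × 1.048 × 1.0829 × 1.0484 × 1.0636 × 1.0743 ≈ 1.40845.
Nominal growth factor: 1.82043. Real growth factor = 1.82043 / 1.40845 ≈ 1.29251.
Annualized: 1.29251^(1/6) − 1 ≈ 0.04369.

4.37%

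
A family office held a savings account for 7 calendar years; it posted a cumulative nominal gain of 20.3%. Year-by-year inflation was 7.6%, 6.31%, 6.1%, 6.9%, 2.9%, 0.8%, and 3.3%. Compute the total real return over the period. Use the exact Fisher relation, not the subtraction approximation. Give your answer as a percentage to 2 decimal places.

-13.46%

Cumulative inflation factor: 1.076 × 1.0631 × 1.061 × 1.069 × 1.029 × 1.008 × 1.033 ≈ 1.39013.
Nominal growth factor: 1.20300. Real growth factor = 1.20300 / 1.39013 ≈ 0.86539.
Total real return ≈ -13.4614%.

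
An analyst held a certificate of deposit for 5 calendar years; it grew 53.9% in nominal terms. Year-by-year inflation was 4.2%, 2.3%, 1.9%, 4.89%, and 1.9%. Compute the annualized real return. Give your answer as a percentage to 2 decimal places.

Cumulative inflation factor: 1.042 × 1.023 × 1.019 × 1.0489 × 1.019 ≈ 1.16098.
Nominal growth factor: 1.53900. Real growth factor = 1.53900 / 1.16098 ≈ 1.32560.
Annualized: 1.32560^(1/5) − 1 ≈ 0.05799.

5.80%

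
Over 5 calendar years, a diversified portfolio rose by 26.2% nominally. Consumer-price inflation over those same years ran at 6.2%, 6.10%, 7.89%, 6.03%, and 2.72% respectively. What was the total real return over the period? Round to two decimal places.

-4.69%

Cumulative inflation factor: 1.062 × 1.0610 × 1.0789 × 1.0603 × 1.0272 ≈ 1.32405.
Nominal growth factor: 1.26200. Real growth factor = 1.26200 / 1.32405 ≈ 0.95314.
Total real return ≈ -4.6865%.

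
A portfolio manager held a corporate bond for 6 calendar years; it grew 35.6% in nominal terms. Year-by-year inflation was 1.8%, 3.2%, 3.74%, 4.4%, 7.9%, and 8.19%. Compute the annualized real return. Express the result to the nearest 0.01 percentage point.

0.35%

Cumulative inflation factor: 1.018 × 1.032 × 1.0374 × 1.044 × 1.079 × 1.0819 ≈ 1.32826.
Nominal growth factor: 1.35600. Real growth factor = 1.35600 / 1.32826 ≈ 1.02089.
Annualized: 1.02089^(1/6) − 1 ≈ 0.00345.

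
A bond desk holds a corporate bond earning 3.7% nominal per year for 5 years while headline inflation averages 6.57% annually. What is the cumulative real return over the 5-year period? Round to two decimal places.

The annual real rate is (1+3.7%)/(1+6.57%) − 1 = -2.6931%.
Compounded over 5 years: (1 + -0.026931)^5 − 1 ≈ -0.12759.

-12.76%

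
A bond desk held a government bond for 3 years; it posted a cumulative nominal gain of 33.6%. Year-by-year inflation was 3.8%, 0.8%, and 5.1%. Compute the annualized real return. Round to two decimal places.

Cumulative inflation factor: 1.038 × 1.008 × 1.051 ≈ 1.09967.
Nominal growth factor: 1.33600. Real growth factor = 1.33600 / 1.09967 ≈ 1.21491.
Annualized: 1.21491^(1/3) − 1 ≈ 0.06704.

6.70%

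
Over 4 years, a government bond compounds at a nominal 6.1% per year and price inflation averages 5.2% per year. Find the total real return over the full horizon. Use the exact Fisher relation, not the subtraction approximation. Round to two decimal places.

The annual real rate is (1+6.1%)/(1+5.2%) − 1 = 0.8555%.
Compounded over 4 years: (1 + 0.008555)^4 − 1 ≈ 0.03466.

3.47%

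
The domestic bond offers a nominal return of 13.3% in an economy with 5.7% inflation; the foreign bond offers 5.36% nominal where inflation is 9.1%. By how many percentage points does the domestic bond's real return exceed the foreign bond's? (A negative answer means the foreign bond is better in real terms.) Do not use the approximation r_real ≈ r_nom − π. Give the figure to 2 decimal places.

10.62

The domestic bond real return: 1.133/1.057 − 1 = 7.190%.
The foreign bond real return: 1.0536/1.091 − 1 = -3.428%.
Difference: 7.190 − (-3.428) = 10.618 pp.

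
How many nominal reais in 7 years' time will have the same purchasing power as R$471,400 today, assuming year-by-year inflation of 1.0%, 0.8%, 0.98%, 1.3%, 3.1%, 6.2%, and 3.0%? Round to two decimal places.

R$553,651.78

Cumulative price-level factor: 1.010 × 1.008 × 1.0098 × 1.013 × 1.031 × 1.062 × 1.030 ≈ 1.1744840530.
The nominal amount required is R$471,400 scaled up by that factor.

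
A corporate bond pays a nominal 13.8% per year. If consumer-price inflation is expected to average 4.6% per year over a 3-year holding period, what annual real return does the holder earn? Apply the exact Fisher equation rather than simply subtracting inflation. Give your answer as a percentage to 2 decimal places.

8.80%

With constant rates the annual real return is the same each year: (1+13.8%)/(1+4.6%) − 1 = 0.08795.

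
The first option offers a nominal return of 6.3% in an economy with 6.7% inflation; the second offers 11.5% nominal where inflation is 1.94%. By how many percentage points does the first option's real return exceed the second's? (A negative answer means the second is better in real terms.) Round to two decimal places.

The first option real return: 1.063/1.067 − 1 = -0.375%.
The second real return: 1.115/1.0194 − 1 = 9.378%.
Difference: -0.375 − 9.378 = -9.753 pp.

-9.75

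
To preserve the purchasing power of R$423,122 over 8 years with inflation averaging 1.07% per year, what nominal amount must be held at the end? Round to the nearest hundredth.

R$460,727.07

Cumulative price-level factor: (1+1.07%)^8 ≈ 1.0888752479.
Multiplying R$423,122 by the price-level factor gives the future nominal sum.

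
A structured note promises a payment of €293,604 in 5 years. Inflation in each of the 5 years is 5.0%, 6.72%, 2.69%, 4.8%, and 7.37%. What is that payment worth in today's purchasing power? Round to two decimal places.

€226,753.74

Price-level factor over 5 years: 1.050 × 1.0672 × 1.0269 × 1.048 × 1.0737 ≈ 1.2948143540.
Purchasing power today: €293,604 divided by that factor.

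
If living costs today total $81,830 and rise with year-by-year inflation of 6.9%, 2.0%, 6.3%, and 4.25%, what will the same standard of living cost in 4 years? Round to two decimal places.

Cumulative price-level factor: 1.069 × 1.020 × 1.063 × 1.0425 ≈ 1.2083345825.
The nominal amount required is $81,830 scaled up by that factor.

$98,878.02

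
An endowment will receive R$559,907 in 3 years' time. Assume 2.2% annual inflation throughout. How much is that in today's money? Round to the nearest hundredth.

Price-level factor over 3 years: (1 + 2.2%)^3 = 1.067462648.
Purchasing power today: R$559,907 divided by that factor.

R$524,521.40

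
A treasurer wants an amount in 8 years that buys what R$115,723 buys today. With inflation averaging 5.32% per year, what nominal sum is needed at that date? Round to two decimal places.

Cumulative price-level factor: (1+5.32%)^8 ≈ 1.5138637978.
Multiplying R$115,723 by the price-level factor gives the future nominal sum.

R$175,188.86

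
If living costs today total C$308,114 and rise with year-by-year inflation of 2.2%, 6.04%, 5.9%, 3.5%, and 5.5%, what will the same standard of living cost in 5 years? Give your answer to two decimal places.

C$386,118.68

Cumulative price-level factor: 1.022 × 1.0604 × 1.059 × 1.035 × 1.055 ≈ 1.2531682536.
Multiplying C$308,114 by the price-level factor gives the future nominal sum.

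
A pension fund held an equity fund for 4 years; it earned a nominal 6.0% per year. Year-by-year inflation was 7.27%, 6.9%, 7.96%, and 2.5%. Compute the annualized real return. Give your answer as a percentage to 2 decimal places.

-0.13%

Cumulative inflation factor: 1.0727 × 1.069 × 1.0796 × 1.025 ≈ 1.26894.
Nominal growth factor: 1.26248. Real growth factor = 1.26248 / 1.26894 ≈ 0.99490.
Annualized: 0.99490^(1/4) − 1 ≈ -0.00128.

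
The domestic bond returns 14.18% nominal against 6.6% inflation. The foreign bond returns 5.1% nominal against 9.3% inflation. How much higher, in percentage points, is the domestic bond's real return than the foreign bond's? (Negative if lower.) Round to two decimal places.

The domestic bond real return: 1.1418/1.066 − 1 = 7.111%.
The foreign bond real return: 1.051/1.093 − 1 = -3.843%.
Difference: 7.111 − (-3.843) = 10.954 pp.

10.95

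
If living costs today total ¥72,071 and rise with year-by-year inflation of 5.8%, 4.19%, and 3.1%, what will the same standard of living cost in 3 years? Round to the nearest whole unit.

¥81,909

Cumulative price-level factor: 1.058 × 1.0419 × 1.031 = 1.1365024362.
Multiplying ¥72,071 by the price-level factor gives the future nominal sum.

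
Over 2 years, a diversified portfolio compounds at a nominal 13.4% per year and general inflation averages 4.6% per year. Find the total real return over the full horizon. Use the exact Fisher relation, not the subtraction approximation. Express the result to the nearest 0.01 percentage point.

The annual real rate is (1+13.4%)/(1+4.6%) − 1 = 8.4130%.
Compounded over 2 years: (1 + 0.084130)^2 − 1 ≈ 0.17534.

17.53%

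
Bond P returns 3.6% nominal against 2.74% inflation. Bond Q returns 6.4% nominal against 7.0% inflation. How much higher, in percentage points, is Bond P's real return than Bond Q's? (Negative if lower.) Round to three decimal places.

Bond P real return: 1.036/1.0274 − 1 = 0.8371%.
Bond Q real return: 1.064/1.070 − 1 = -0.5607%.
Difference: 0.8371 − (-0.5607) = 1.3978 pp.

1.398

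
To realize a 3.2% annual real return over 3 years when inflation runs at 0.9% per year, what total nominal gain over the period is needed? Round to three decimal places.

Required annual nominal rate: (1+3.2%)(1+0.9%) − 1 = 4.1288%.
Cumulative over 3 years: (1 + 0.041288)^3 − 1 ≈ 0.12905.

12.905%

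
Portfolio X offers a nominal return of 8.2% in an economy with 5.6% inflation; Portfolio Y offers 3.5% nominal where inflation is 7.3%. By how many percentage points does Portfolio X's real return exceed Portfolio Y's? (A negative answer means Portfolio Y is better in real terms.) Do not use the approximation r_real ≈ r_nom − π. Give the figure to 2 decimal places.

Portfolio X real return: 1.082/1.056 − 1 = 2.462%.
Portfolio Y real return: 1.035/1.073 − 1 = -3.541%.
Difference: 2.462 − (-3.541) = 6.003 pp.

6.00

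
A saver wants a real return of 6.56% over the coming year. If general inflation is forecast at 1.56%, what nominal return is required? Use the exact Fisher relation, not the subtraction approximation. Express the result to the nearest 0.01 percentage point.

By the Fisher equation, 1 + r_nom = (1 + 6.56%)(1 + 1.56%) = 1.0656 × 1.0156 = 1.08222336.
So r_nom = 8.222336%.

8.22%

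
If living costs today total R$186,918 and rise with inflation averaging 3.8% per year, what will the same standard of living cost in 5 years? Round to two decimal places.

R$225,236.05

Cumulative price-level factor: (1+3.8%)^5 ≈ 1.2049992249.
The nominal amount required is R$186,918 scaled up by that factor.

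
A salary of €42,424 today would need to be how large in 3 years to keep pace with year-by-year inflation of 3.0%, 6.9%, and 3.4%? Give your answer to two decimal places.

Cumulative price-level factor: 1.030 × 1.069 × 1.034 = 1.13850638.
The nominal amount required is €42,424 scaled up by that factor.

€48,299.99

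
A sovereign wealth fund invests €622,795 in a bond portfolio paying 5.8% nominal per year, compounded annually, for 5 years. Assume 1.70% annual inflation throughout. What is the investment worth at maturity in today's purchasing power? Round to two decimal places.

Nominal value at maturity: €622,795 × (1 + 5.8%)^5 ≈ €825,607.17.
Price-level factor over 5 years: (1 + 1.70%)^5 ≈ 1.0879395490.
Dividing the nominal maturity value by the price-level factor gives the value in today's money.

€758,872.28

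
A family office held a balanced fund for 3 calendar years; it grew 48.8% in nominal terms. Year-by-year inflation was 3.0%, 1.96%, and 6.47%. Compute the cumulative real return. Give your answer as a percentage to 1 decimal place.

Cumulative inflation factor: 1.030 × 1.0196 × 1.0647 ≈ 1.11814.
Nominal growth factor: 1.48800. Real growth factor = 1.48800 / 1.11814 ≈ 1.33079.
Total real return ≈ 33.0787%.

33.1%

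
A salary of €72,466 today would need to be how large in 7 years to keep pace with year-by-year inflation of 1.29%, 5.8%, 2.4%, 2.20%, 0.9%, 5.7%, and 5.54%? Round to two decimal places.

Cumulative price-level factor: 1.0129 × 1.058 × 1.024 × 1.0220 × 1.009 × 1.057 × 1.0554 ≈ 1.2623690396.
Multiplying €72,466 by the price-level factor gives the future nominal sum.

€91,478.83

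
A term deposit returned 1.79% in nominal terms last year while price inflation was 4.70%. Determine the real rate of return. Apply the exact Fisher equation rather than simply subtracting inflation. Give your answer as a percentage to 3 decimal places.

-2.779%

Real return via the Fisher equation: (1 + 1.79%)/(1 + 4.70%) − 1 = 1.0179/1.0470 − 1 ≈ -0.02779.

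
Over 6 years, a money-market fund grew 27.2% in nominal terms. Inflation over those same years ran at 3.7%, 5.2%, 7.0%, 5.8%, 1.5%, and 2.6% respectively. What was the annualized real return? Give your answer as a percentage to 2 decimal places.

Cumulative inflation factor: 1.037 × 1.052 × 1.070 × 1.058 × 1.015 × 1.026 ≈ 1.28611.
Nominal growth factor: 1.27200. Real growth factor = 1.27200 / 1.28611 ≈ 0.98903.
Annualized: 0.98903^(1/6) − 1 ≈ -0.00184.

-0.18%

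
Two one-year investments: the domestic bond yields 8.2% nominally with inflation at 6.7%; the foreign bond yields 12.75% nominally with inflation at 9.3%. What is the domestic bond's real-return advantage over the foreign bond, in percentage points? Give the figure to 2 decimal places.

-1.75

The domestic bond real return: 1.082/1.067 − 1 = 1.406%.
The foreign bond real return: 1.1275/1.093 − 1 = 3.156%.
Difference: 1.406 − 3.156 = -1.750 pp.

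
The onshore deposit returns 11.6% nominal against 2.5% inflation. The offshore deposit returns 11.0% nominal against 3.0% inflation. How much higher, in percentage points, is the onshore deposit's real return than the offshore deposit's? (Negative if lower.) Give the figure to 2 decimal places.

The onshore deposit real return: 1.116/1.025 − 1 = 8.878%.
The offshore deposit real return: 1.110/1.030 − 1 = 7.767%.
Difference: 8.878 − 7.767 = 1.111 pp.

1.11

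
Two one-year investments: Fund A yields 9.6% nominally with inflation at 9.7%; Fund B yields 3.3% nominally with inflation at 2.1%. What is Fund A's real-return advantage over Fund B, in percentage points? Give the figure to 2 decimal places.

Fund A real return: 1.096/1.097 − 1 = -0.091%.
Fund B real return: 1.033/1.021 − 1 = 1.175%.
Difference: -0.091 − 1.175 = -1.266 pp.

-1.27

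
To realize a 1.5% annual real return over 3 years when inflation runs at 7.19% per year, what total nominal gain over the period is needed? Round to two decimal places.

28.78%

Required annual nominal rate: (1+1.5%)(1+7.19%) − 1 = 8.79785%.
Cumulative over 3 years: (1 + 0.0879785)^3 − 1 ≈ 0.28784.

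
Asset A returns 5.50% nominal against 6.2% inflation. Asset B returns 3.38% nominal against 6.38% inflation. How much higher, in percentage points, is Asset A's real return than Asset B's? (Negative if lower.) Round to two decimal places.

2.16

Asset A real return: 1.0550/1.062 − 1 = -0.659%.
Asset B real return: 1.0338/1.0638 − 1 = -2.820%.
Difference: -0.659 − (-2.820) = 2.161 pp.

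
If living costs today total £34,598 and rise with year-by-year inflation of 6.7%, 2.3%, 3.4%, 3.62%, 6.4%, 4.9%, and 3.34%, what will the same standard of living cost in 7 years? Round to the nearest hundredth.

£46,670.32

Cumulative price-level factor: 1.067 × 1.023 × 1.034 × 1.0362 × 1.064 × 1.049 × 1.0334 ≈ 1.3489310554.
Multiplying £34,598 by the price-level factor gives the future nominal sum.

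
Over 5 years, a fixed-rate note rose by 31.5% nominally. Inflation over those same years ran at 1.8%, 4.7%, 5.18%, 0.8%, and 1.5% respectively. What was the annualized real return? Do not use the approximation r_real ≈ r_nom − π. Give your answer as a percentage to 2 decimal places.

Cumulative inflation factor: 1.018 × 1.047 × 1.0518 × 1.008 × 1.015 ≈ 1.14698.
Nominal growth factor: 1.31500. Real growth factor = 1.31500 / 1.14698 ≈ 1.14649.
Annualized: 1.14649^(1/5) − 1 ≈ 0.02772.

2.77%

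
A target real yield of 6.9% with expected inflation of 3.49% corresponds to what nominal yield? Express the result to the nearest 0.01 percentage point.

By the Fisher equation, 1 + r_nom = (1 + 6.9%)(1 + 3.49%) = 1.069 × 1.0349 = 1.1063081.
So r_nom = 10.63081%.

10.63%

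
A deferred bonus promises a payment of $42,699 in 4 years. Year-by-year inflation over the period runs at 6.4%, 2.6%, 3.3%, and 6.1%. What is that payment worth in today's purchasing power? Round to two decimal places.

$35,687.24

Price-level factor over 4 years: 1.064 × 1.026 × 1.033 × 1.061 ≈ 1.1964779356.
Purchasing power today: $42,699 divided by that factor.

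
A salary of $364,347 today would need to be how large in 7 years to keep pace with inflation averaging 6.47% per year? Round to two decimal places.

Cumulative price-level factor: (1+6.47%)^7 ≈ 1.5509249352.
Multiplying $364,347 by the price-level factor gives the future nominal sum.

$565,074.85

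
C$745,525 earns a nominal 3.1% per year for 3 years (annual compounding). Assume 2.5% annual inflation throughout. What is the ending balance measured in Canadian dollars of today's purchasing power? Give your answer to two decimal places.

C$758,693.93

Nominal value at maturity: C$745,525 × (1 + 3.1%)^3 ≈ C$817,030.38.
Price-level factor over 3 years: (1 + 2.5%)^3 = 1.076890625.
Dividing the nominal maturity value by the price-level factor gives the value in today's money.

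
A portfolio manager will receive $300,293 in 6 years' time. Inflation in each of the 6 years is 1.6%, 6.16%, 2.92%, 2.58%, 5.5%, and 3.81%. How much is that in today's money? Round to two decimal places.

$240,788.90

Price-level factor over 6 years: 1.016 × 1.0616 × 1.0292 × 1.0258 × 1.055 × 1.0381 ≈ 1.2471214263.
Purchasing power today: $300,293 divided by that factor.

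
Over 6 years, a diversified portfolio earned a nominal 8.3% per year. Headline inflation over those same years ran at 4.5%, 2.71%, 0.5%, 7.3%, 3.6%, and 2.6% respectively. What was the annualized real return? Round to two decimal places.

4.62%

Cumulative inflation factor: 1.045 × 1.0271 × 1.005 × 1.073 × 1.036 × 1.026 ≈ 1.23027.
Nominal growth factor: 1.61351. Real growth factor = 1.61351 / 1.23027 ≈ 1.31150.
Annualized: 1.31150^(1/6) − 1 ≈ 0.04623.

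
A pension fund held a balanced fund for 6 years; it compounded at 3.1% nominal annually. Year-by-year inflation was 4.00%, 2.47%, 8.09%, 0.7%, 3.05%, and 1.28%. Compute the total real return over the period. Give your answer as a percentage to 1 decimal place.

-0.8%

Cumulative inflation factor: 1.0400 × 1.0247 × 1.0809 × 1.007 × 1.0305 × 1.0128 ≈ 1.21064.
Nominal growth factor: 1.20102. Real growth factor = 1.20102 / 1.21064 ≈ 0.99205.
Total real return ≈ -0.7946%.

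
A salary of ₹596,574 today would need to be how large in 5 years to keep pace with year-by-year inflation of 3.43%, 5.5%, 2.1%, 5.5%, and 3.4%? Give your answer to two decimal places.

Cumulative price-level factor: 1.0343 × 1.055 × 1.021 × 1.055 × 1.034 ≈ 1.2153398122.
The nominal amount required is ₹596,574 scaled up by that factor.

₹725,040.13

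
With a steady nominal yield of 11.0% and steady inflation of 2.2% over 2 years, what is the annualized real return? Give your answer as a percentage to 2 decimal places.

8.61%

With constant rates the annual real return is the same each year: (1+11.0%)/(1+2.2%) − 1 = 0.08611.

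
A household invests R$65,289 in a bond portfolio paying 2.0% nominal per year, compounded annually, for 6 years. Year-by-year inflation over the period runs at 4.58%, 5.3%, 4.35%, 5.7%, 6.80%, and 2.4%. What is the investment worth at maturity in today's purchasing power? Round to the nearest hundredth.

R$55,350.99

Nominal value at maturity: R$65,289 × (1 + 2.0%)^6 ≈ R$73,526.02.
Price-level factor over 6 years: 1.0458 × 1.053 × 1.0435 × 1.057 × 1.0680 × 1.024 ≈ 1.3283596000.
The maturity value deflated by that factor is the answer in today's purchasing power.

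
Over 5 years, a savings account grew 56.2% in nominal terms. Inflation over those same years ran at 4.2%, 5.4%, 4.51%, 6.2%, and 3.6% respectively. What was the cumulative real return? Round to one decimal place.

Cumulative inflation factor: 1.042 × 1.054 × 1.0451 × 1.062 × 1.036 ≈ 1.26285.
Nominal growth factor: 1.56200. Real growth factor = 1.56200 / 1.26285 ≈ 1.23689.
Total real return ≈ 23.6889%.

23.7%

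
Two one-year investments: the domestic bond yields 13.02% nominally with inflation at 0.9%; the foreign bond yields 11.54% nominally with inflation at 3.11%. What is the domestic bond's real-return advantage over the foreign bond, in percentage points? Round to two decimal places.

The domestic bond real return: 1.1302/1.009 − 1 = 12.012%.
The foreign bond real return: 1.1154/1.0311 − 1 = 8.176%.
Difference: 12.012 − 8.176 = 3.836 pp.

3.84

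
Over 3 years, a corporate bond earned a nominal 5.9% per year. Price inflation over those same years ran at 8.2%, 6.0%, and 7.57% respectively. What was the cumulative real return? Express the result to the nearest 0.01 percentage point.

Cumulative inflation factor: 1.082 × 1.060 × 1.0757 ≈ 1.23374.
Nominal growth factor: 1.18765. Real growth factor = 1.18765 / 1.23374 ≈ 0.96264.
Total real return ≈ -3.7361%.

-3.74%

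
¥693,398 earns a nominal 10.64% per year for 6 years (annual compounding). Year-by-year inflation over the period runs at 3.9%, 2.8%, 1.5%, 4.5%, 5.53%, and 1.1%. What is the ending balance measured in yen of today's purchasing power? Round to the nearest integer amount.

¥1,052,295

Nominal value at maturity: ¥693,398 × (1 + 10.64%)^6 ≈ ¥1,271,908.
Price-level factor over 6 years: 1.039 × 1.028 × 1.015 × 1.045 × 1.0553 × 1.011 ≈ 1.2086987936.
Dividing the nominal maturity value by the price-level factor gives the value in today's money.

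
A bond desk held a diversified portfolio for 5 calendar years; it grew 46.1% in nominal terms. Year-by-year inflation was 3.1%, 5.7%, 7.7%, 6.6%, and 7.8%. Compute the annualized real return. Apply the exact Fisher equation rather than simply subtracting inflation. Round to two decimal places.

Cumulative inflation factor: 1.031 × 1.057 × 1.077 × 1.066 × 1.078 ≈ 1.34873.
Nominal growth factor: 1.46100. Real growth factor = 1.46100 / 1.34873 ≈ 1.08324.
Annualized: 1.08324^(1/5) − 1 ≈ 0.01612.

1.61%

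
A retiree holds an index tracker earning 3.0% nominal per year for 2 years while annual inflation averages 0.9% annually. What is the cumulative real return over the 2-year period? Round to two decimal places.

4.21%

The annual real rate is (1+3.0%)/(1+0.9%) − 1 = 2.0813%.
Compounded over 2 years: (1 + 0.020813)^2 − 1 ≈ 0.04206.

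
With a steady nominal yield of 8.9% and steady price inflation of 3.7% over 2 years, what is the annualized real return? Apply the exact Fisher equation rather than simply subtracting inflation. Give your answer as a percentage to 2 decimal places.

5.01%

With constant rates the annual real return is the same each year: (1+8.9%)/(1+3.7%) − 1 = 0.05014.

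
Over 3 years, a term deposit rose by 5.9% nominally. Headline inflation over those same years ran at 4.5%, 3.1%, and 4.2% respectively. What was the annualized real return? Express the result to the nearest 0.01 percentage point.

-1.93%

Cumulative inflation factor: 1.045 × 1.031 × 1.042 ≈ 1.12265.
Nominal growth factor: 1.05900. Real growth factor = 1.05900 / 1.12265 ≈ 0.94331.
Annualized: 0.94331^(1/3) − 1 ≈ -0.01927.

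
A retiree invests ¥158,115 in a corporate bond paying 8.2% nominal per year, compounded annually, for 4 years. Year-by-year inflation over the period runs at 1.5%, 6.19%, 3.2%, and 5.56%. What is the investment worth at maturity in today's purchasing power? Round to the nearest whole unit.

¥184,567

Nominal value at maturity: ¥158,115 × (1 + 8.2%)^4 ≈ ¥216,712.
Price-level factor over 4 years: 1.015 × 1.0619 × 1.032 × 1.0556 ≈ 1.1741639491.
Dividing the nominal maturity value by the price-level factor gives the value in today's money.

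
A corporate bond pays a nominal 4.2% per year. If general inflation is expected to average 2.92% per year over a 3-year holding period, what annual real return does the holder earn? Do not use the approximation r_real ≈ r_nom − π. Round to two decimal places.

With constant rates the annual real return is the same each year: (1+4.2%)/(1+2.92%) − 1 = 0.01244.

1.24%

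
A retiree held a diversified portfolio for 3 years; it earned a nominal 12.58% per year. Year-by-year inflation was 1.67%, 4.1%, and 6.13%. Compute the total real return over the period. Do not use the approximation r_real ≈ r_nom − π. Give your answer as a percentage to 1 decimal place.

Cumulative inflation factor: 1.0167 × 1.041 × 1.0613 ≈ 1.12326.
Nominal growth factor: 1.42687. Real growth factor = 1.42687 / 1.12326 ≈ 1.27029.
Total real return ≈ 27.0287%.

27.0%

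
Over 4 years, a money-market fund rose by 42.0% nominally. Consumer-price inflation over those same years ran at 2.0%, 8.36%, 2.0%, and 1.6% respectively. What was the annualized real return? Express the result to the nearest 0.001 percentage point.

5.519%

Cumulative inflation factor: 1.020 × 1.0836 × 1.020 × 1.016 ≈ 1.14542.
Nominal growth factor: 1.42000. Real growth factor = 1.42000 / 1.14542 ≈ 1.23972.
Annualized: 1.23972^(1/4) − 1 ≈ 0.05519.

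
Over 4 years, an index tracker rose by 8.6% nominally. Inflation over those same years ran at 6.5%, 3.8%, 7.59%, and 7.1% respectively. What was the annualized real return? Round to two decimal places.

Cumulative inflation factor: 1.065 × 1.038 × 1.0759 × 1.071 ≈ 1.27382.
Nominal growth factor: 1.08600. Real growth factor = 1.08600 / 1.27382 ≈ 0.85255.
Annualized: 0.85255^(1/4) − 1 ≈ -0.03910.

-3.91%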